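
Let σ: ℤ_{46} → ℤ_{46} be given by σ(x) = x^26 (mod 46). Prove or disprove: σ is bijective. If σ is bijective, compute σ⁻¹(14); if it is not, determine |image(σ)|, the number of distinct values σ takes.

24

σ(22): Repeated squaring mod 46: 22^1 ≡ 22, 22^2 ≡ 22² = 484 ≡ 24, 22^4 ≡ 24² = 576 ≡ 24, 22^8 ≡ 24² = 576 ≡ 24, 22^16 ≡ 24² = 576 ≡ 24. Since 26 = 16 + 8 + 2, 22^26 ≡ 24·24·24: 24·24 = 576 ≡ 24, then 24·24 = 576 ≡ 24. So 22^26 ≡ 24 (mod 46).
σ(24): Repeated squaring mod 46: 24^1 ≡ 24, 24^2 ≡ 24² = 576 ≡ 24, 24^4 ≡ 24² = 576 ≡ 24, 24^8 ≡ 24² = 576 ≡ 24, 24^16 ≡ 24² = 576 ≡ 24. Since 26 = 16 + 8 + 2, 24^26 ≡ 24·24·24: 24·24 = 576 ≡ 24, then 24·24 = 576 ≡ 24. So 24^26 ≡ 24 (mod 46).
So σ(22) = σ(24) = 24 while 22 ≠ 24, thus σ is not injective, hence not bijective.
Since σ is not bijective, we determine |image(σ)|. Computing x^26 mod 46 for each x (by repeated squaring, reducing mod 46 at every step), the values σ(0), σ(1), …, σ(45) are: 0, 1, 16, 35, 26, 27, 8, 9, 2, 29, 18, 13, 36, 41, 6, 25, 32, 31, 4, 3, 12, 39, 24, 23, 24, 39, 12, 3, 4, 31, 32, 25, 6, 41, 36, 13, 18, 29, 2, 9, 8, 27, 26, 35, 16, 1.
The distinct values are {0, 1, 2, 3, 4, 6, 8, 9, 12, 13, 16, 18, 23, 24, 25, 26, 27, 29, 31, 32, 35, 36, 39, 41}; there are 24 of them.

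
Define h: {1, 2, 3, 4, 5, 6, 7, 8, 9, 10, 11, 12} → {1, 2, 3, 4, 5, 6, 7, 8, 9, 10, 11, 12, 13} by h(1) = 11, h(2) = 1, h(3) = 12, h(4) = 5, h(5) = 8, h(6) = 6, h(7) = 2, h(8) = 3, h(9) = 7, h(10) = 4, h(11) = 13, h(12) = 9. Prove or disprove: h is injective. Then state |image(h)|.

12

The values h(1), …, h(12) are 11, 1, 12, 5, 8, 6, 2, 3, 7, 4, 13, 9 — all distinct.
So h(s) = h(t) only when s = t, and h is injective.
The image of h is {1, 2, 3, 4, 5, 6, 7, 8, 9, 11, 12, 13}, which has 12 elements.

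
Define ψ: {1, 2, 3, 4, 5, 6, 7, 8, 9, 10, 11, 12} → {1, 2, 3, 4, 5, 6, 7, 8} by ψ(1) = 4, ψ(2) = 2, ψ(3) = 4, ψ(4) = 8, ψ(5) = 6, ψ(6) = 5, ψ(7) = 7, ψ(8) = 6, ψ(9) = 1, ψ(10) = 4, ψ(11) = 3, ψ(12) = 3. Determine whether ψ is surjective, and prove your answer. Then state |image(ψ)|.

Every element of the codomain has a preimage: 1 = ψ(9), 2 = ψ(2), 3 = ψ(11), 4 = ψ(1), 5 = ψ(6), 6 = ψ(5), 7 = ψ(7), 8 = ψ(4).
So ψ is surjective.
The image of ψ is {1, 2, 3, 4, 5, 6, 7, 8}, which has 8 elements.

8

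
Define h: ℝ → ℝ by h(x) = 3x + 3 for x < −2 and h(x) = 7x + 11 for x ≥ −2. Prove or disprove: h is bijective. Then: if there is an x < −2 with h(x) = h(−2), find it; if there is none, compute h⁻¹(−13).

-16/3

Both pieces are strictly increasing (slopes 3 and 7), so each is injective on its own interval.
The left piece maps (−∞, −2) onto (−∞, −3); the right piece maps [−2, ∞) onto [−3, ∞).
Since −3 = −3, the images partition ℝ: h is injective and surjective, hence bijective.
Because the two images are disjoint, no x < −2 has h(x) = h(−2), so we compute h⁻¹(−13): −13 lies in (−∞, −3), so solve 3x + 3 = −13: x = (−13 − 3)/3 = −16/3.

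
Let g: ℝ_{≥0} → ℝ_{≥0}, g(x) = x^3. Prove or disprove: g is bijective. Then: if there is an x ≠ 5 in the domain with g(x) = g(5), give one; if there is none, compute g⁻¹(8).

2

On ℝ_{≥0}, x ↦ x^3 is strictly increasing (injective) and for any y ∈ ℝ_{≥0} the 3rd root y^{1/3} lies in ℝ_{≥0} (surjective). So g is bijective.
Since x ↦ x^3 is strictly increasing on ℝ_{≥0}, it is injective there, so no x ≠ 5 in the domain has g(x) = g(5). We therefore compute g⁻¹(8) = 8^{1/3} = 2 (indeed 2^3 = 8).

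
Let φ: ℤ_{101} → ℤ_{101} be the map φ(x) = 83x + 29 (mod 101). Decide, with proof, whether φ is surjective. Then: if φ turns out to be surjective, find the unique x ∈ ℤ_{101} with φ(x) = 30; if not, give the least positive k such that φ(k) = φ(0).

28

Since gcd(83, 101) = 1, 83 is invertible modulo 101. Euclid's algorithm: 101 = 1·83 + 18, 83 = 4·18 + 11, 18 = 1·11 + 7, 11 = 1·7 + 4, 7 = 1·4 + 3, 4 = 1·3 + 1; back-substituting gives 1 = 28·83 − 23·101, so 83⁻¹ ≡ 28 (mod 101).
For any y ∈ ℤ_{101}, x = 28(y − 29) mod 101 satisfies φ(x) = 83·28(y − 29) + 29 ≡ y (since 83·28 ≡ 1 mod 101). So every y has a preimage.
Thus φ is surjective.
Since φ is surjective, we compute φ⁻¹(30): solve 83x + 29 ≡ 30 (mod 101), i.e. 83x ≡ 1 (mod 101).
Multiplying by 83⁻¹ = 28 gives x ≡ 28·1 = 28 ≡ 28 (mod 101).
Check: φ(28) = 83·28 + 29 = 2353 = 23·101 + 30 ≡ 30 (mod 101).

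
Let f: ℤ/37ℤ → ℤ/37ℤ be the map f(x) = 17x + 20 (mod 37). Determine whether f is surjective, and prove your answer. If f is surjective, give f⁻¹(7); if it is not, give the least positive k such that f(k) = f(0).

Since gcd(17, 37) = 1, 17 is invertible modulo 37. Euclid's algorithm: 37 = 2·17 + 3, 17 = 5·3 + 2, 3 = 1·2 + 1; back-substituting gives 1 = 24·17 − 11·37, so 17⁻¹ ≡ 24 (mod 37).
Then y ↦ 24(y − 20) is a two-sided inverse to f, so every y ∈ ℤ/37ℤ has a preimage.
Therefore f is surjective.
Since f is surjective, we find f⁻¹(7): we need 17x ≡ 7 − 20 ≡ 24 (mod 37). Using 17⁻¹ = 24: x ≡ 24·24 = 576 = 15·37 + 21, so x = 21.
Check: f(21) = 17·21 + 20 = 377 = 10·37 + 7 ≡ 7 (mod 37).

21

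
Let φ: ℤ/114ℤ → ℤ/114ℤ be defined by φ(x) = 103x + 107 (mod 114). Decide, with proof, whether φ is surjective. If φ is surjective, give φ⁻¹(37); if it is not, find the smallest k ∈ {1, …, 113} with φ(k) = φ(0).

Since gcd(103, 114) = 1, 103 is invertible modulo 114. Euclid's algorithm: 114 = 1·103 + 11, 103 = 9·11 + 4, 11 = 2·4 + 3, 4 = 1·3 + 1; back-substituting gives 1 = 31·103 − 28·114, so 103⁻¹ ≡ 31 (mod 114).
Then y ↦ 31(y − 107) is a two-sided inverse to φ, so every y ∈ ℤ/114ℤ has a preimage.
Thus φ is surjective.
Since φ is surjective, we compute φ⁻¹(37): solve 103x + 107 ≡ 37 (mod 114), i.e. 103x ≡ 44 (mod 114).
Multiplying by 103⁻¹ = 31 gives x ≡ 31·44 = 1364 = 11·114 + 110 ≡ 110 (mod 114).
Check: φ(110) = 103·110 + 107 = 11437 = 100·114 + 37 ≡ 37 (mod 114).

110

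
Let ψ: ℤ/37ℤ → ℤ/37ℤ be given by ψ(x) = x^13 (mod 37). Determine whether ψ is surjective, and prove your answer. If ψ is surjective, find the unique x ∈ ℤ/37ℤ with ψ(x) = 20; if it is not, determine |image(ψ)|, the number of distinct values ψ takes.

Since 37 is prime, the nonzero elements of ℤ/37ℤ form a cyclic group of order 36.
As gcd(13, 36) = 1, raising to the 13th power is a bijection on this group: if u^13 ≡ v^13 then (uv^{−1})^13 = 1, and the only element of order dividing gcd(13, 36) = 1 is 1, so u = v.
With ψ(0) = 0 this makes ψ injective on all of ℤ/37ℤ, hence bijective (finite equal-size domain and codomain). In particular ψ is surjective.
Since ψ is surjective, we find the preimage of 20. The inverse of x ↦ x^13 on (ℤ/37ℤ)^× is x ↦ x^25, because 13·25 = 325 = 9·36 + 1 ≡ 1 (mod 36) and x^{36} = 1 for x ≠ 0 (Fermat). So ψ⁻¹(20) = 20^25 mod 37.
Repeated squaring mod 37: 20^1 ≡ 20, 20^2 ≡ 20² = 400 ≡ 30, 20^4 ≡ 30² = 900 ≡ 12, 20^8 ≡ 12² = 144 ≡ 33, 20^16 ≡ 33² = 1089 ≡ 16. Since 25 = 16 + 8 + 1, 20^25 ≡ 16·33·20: 16·33 = 528 ≡ 10, then 10·20 = 200 ≡ 15. So 20^25 ≡ 15 (mod 37).
Hence ψ⁻¹(20) = 15.

15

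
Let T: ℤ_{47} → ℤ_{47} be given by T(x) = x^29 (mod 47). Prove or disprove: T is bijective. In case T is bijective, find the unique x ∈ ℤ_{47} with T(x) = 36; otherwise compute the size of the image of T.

24

Since 47 is prime, the nonzero elements of ℤ_{47} form a cyclic group of order 46.
As gcd(29, 46) = 1, raising to the 29th power is a bijection on this group: if u^29 ≡ v^29 then (uv^{−1})^29 = 1, and the only element of order dividing gcd(29, 46) = 1 is 1, so u = v.
With T(0) = 0 this makes T injective on all of ℤ_{47}, hence bijective (finite equal-size domain and codomain). In particular T is bijective.
Since T is bijective, we find the preimage of 36. The inverse of x ↦ x^29 on (ℤ_{47})^× is x ↦ x^27, because 29·27 = 783 = 17·46 + 1 ≡ 1 (mod 46) and x^{46} = 1 for x ≠ 0 (Fermat). So T⁻¹(36) = 36^27 mod 47.
Repeated squaring mod 47: 36^1 ≡ 36, 36^2 ≡ 36² = 1296 ≡ 27, 36^4 ≡ 27² = 729 ≡ 24, 36^8 ≡ 24² = 576 ≡ 12, 36^16 ≡ 12² = 144 ≡ 3. Since 27 = 16 + 8 + 2 + 1, 36^27 ≡ 3·12·27·36: 3·12 = 36, then 36·27 = 972 ≡ 32, then 32·36 = 1152 ≡ 24. So 36^27 ≡ 24 (mod 47).
Hence T⁻¹(36) = 24.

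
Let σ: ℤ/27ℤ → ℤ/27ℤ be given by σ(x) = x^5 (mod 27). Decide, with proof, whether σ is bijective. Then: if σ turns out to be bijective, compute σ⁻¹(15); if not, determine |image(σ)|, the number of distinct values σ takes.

19

σ(0) = 0^5 = 0.
σ(3): Repeated squaring mod 27: 3^1 ≡ 3, 3^2 ≡ 3² = 9, 3^4 ≡ 9² = 81 ≡ 0. Since 5 = 4 + 1, 3^5 ≡ 0·3: 0·3 = 0. So 3^5 ≡ 0 (mod 27).
So σ(0) = σ(3) = 0 while 0 ≠ 3, therefore σ is not injective, hence not bijective.
Since σ is not bijective, we determine |image(σ)|. Computing x^5 mod 27 for each x (by repeated squaring, reducing mod 27 at every step), the values σ(0), σ(1), …, σ(26) are: 0, 1, 5, 0, 25, 20, 0, 13, 17, 0, 19, 23, 0, 16, 11, 0, 4, 8, 0, 10, 14, 0, 7, 2, 0, 22, 26.
The distinct values are {0, 1, 2, 4, 5, 7, 8, 10, 11, 13, 14, 16, 17, 19, 20, 22, 23, 25, 26}; there are 19 of them.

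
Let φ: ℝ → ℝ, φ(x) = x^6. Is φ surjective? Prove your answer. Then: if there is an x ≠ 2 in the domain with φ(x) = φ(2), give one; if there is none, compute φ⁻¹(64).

Since 6 is even, x^6 ≥ 0 for all x ∈ ℝ, so −1 ∈ ℝ has no preimage. Thus φ is not surjective.
For the follow-up, such an x exists: taking x = −2 ∈ ℝ gives φ(−2) = 64 = φ(2) with −2 ≠ 2.

-2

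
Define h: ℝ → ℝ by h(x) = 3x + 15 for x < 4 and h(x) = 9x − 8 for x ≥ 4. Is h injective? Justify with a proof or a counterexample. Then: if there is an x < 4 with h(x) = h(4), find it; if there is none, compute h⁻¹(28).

4

Both pieces are strictly increasing (slopes 3 and 9), so each is injective on its own interval.
The left piece maps (−∞, 4) onto (−∞, 27); the right piece maps [4, ∞) onto [28, ∞).
These images are disjoint, so no value is attained by both pieces. Hence h is injective.
Because the two images are disjoint, no x < 4 has h(x) = h(4), so we compute h⁻¹(28): 28 lies in [28, ∞), so solve 9x − 8 = 28: x = (28 + 8)/9 = 4.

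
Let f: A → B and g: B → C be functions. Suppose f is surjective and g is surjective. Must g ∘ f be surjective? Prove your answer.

surjective

Let c ∈ C. Since g is surjective, there is b ∈ B with g(b) = c. Since f is surjective, there is a ∈ A with f(a) = b.
Then (g ∘ f)(a) = g(b) = c. Thus g ∘ f is surjective.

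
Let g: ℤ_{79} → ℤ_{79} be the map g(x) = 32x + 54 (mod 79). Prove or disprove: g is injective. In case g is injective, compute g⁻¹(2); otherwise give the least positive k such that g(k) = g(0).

28

By definition, g is injective when g(s) = g(t) forces s = t.
If g(s) = g(t), then 32s ≡ 32t (mod 79). Because gcd(32, 79) = 1, we may cancel 32 to get s ≡ t (mod 79).
Hence g is injective.
We now compute 32⁻¹ mod 79 explicitly. Euclid's algorithm: 79 = 2·32 + 15, 32 = 2·15 + 2, 15 = 7·2 + 1; back-substituting gives 1 = 42·32 − 17·79, so 32⁻¹ ≡ 42 (mod 79).
Since g is injective, we find g⁻¹(2): we need 32x ≡ 2 − 54 ≡ 27 (mod 79). Using 32⁻¹ = 42: x ≡ 42·27 = 1134 = 14·79 + 28, so x = 28.
Check: g(28) = 32·28 + 54 = 950 = 12·79 + 2 ≡ 2 (mod 79).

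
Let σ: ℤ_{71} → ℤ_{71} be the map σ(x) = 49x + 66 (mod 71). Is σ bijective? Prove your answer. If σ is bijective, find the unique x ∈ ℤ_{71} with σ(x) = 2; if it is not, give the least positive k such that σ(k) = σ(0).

Recall: injectivity means: for all s, t in the domain, σ(s) = σ(t) implies s = t.
If σ(s) = σ(t), then 49s ≡ 49t (mod 71). Because gcd(49, 71) = 1, we may cancel 49 to get s ≡ t (mod 71).
We now compute 49⁻¹ mod 71 explicitly. Euclid's algorithm: 71 = 1·49 + 22, 49 = 2·22 + 5, 22 = 4·5 + 2, 5 = 2·2 + 1; back-substituting gives 1 = 29·49 − 20·71, so 49⁻¹ ≡ 29 (mod 71).
For any y ∈ ℤ_{71}, x = 29(y − 66) mod 71 satisfies σ(x) = 49·29(y − 66) + 66 ≡ y (since 49·29 ≡ 1 mod 71). So every y has a preimage.
Therefore σ is bijective.
Since σ is bijective, we find σ⁻¹(2): we need 49x ≡ 2 − 66 ≡ 7 (mod 71). Using 49⁻¹ = 29: x ≡ 29·7 = 203 = 2·71 + 61, so x = 61.
Check: σ(61) = 49·61 + 66 = 3055 = 43·71 + 2 ≡ 2 (mod 71).

61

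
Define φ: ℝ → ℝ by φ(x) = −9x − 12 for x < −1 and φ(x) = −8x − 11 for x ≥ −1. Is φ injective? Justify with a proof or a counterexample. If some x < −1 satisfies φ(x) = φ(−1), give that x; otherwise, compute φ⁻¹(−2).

Both pieces are strictly decreasing (slopes −9 and −8), so each is injective on its own interval.
The left piece maps (−∞, −1) onto (−3, ∞); the right piece maps [−1, ∞) onto (−∞, −3].
These images are disjoint, so no value is attained by both pieces. Therefore φ is injective.
Because the two images are disjoint, no x < −1 has φ(x) = φ(−1), so we compute φ⁻¹(−2): −2 lies in (−3, ∞), so solve −9x − 12 = −2: x = (−2 + 12)/(−9) = −10/9.

-10/9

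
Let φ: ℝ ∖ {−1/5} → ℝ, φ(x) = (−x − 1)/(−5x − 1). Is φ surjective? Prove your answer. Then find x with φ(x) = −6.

If φ(x) = 1/5, cross-multiplying gives −5(−x − 1) = −1(−5x − 1), which simplifies to 5 = 1 — false.  So 1/5 has no preimage and φ is not surjective.
Solving φ(x) = −6: cross-multiplying gives −x − 1 = −6(−5x − 1), which rearranges to −31x = 7, so x = −7/31.

-7/31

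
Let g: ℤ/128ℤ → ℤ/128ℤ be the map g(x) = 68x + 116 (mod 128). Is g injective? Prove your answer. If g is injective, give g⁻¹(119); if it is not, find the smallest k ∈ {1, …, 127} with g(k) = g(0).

32

We have gcd(68, 128) = 4 > 1. Taking u = 0 and v = 32: g(0) = 116 and g(32) = 68·32 + 116 = 2292 ≡ 116 (mod 128).
So g(0) = g(32) while 0 ≠ 32, thus g is not injective.
Since g is not injective, we find the least positive k with g(k) = g(0): this means 68k ≡ 0 (mod 128), i.e. 128 ∣ 68k. Since gcd(68, 128) = 4, dividing through by 4 this holds exactly when 32 ∣ 17k, and as gcd(17, 32) = 1, exactly when 32 ∣ k.
The smallest positive such k is 32.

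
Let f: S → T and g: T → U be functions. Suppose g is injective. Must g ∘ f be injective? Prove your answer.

No. Take S = {1, 2}, T = U = {1, 2, 3}, f(1) = f(2) = 1, and g = identity (injective).
Then (g ∘ f)(1) = (g ∘ f)(2) = 1 with 1 ≠ 2, so g ∘ f is not injective.

not injective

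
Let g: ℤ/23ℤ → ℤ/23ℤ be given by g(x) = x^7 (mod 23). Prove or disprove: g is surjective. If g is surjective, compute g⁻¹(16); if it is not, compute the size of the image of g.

Since 23 is prime, the nonzero elements of ℤ/23ℤ form a cyclic group of order 22.
As gcd(7, 22) = 1, raising to the 7th power is a bijection on this group: if u^7 ≡ v^7 then (uv^{−1})^7 = 1, and the only element of order dividing gcd(7, 22) = 1 is 1, so u = v.
With g(0) = 0 this makes g injective on all of ℤ/23ℤ, hence bijective (finite equal-size domain and codomain). In particular g is surjective.
Since g is surjective, we find the preimage of 16. The inverse of x ↦ x^7 on (ℤ/23ℤ)^× is x ↦ x^19, because 7·19 = 133 = 6·22 + 1 ≡ 1 (mod 22) and x^{22} = 1 for x ≠ 0 (Fermat). So g⁻¹(16) = 16^19 mod 23.
Repeated squaring mod 23: 16^1 ≡ 16, 16^2 ≡ 16² = 256 ≡ 3, 16^4 ≡ 3² = 9, 16^8 ≡ 9² = 81 ≡ 12, 16^16 ≡ 12² = 144 ≡ 6. Since 19 = 16 + 2 + 1, 16^19 ≡ 6·3·16: 6·3 = 18, then 18·16 = 288 ≡ 12. So 16^19 ≡ 12 (mod 23).
Hence g⁻¹(16) = 12.

12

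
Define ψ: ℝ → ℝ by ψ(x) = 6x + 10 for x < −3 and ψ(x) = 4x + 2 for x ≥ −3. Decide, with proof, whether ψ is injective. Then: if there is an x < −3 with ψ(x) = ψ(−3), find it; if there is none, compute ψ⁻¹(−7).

-10/3

Both pieces are strictly increasing (slopes 6 and 4), so each is injective on its own interval.
The left piece maps (−∞, −3) onto (−∞, −8); the right piece maps [−3, ∞) onto [−10, ∞).
These images overlap. In particular ψ(−3) = −10 (right piece), and solving 6x + 10 = −10 on the left piece gives x = −10/3 < −3.
So ψ(−10/3) = ψ(−3) with −10/3 ≠ −3, and ψ is not injective. This x = −10/3 is the requested value below −3.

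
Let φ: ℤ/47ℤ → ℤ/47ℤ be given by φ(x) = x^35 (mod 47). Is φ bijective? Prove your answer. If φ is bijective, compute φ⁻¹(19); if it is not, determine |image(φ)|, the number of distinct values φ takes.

Since 47 is prime, the nonzero elements of ℤ/47ℤ form a cyclic group of order 46.
As gcd(35, 46) = 1, raising to the 35th power is a bijection on this group: if a^35 ≡ b^35 then (ab^{−1})^35 = 1, and the only element of order dividing gcd(35, 46) = 1 is 1, so a = b.
With φ(0) = 0 this makes φ injective on all of ℤ/47ℤ, hence bijective (finite equal-size domain and codomain). In particular φ is bijective.
Since φ is bijective, we find the preimage of 19. The inverse of x ↦ x^35 on (ℤ/47ℤ)^× is x ↦ x^25, because 35·25 = 875 = 19·46 + 1 ≡ 1 (mod 46) and x^{46} = 1 for x ≠ 0 (Fermat). So φ⁻¹(19) = 19^25 mod 47.
Repeated squaring mod 47: 19^1 ≡ 19, 19^2 ≡ 19² = 361 ≡ 32, 19^4 ≡ 32² = 1024 ≡ 37, 19^8 ≡ 37² = 1369 ≡ 6, 19^16 ≡ 6² = 36. Since 25 = 16 + 8 + 1, 19^25 ≡ 36·6·19: 36·6 = 216 ≡ 28, then 28·19 = 532 ≡ 15. So 19^25 ≡ 15 (mod 47).
Hence φ⁻¹(19) = 15.

15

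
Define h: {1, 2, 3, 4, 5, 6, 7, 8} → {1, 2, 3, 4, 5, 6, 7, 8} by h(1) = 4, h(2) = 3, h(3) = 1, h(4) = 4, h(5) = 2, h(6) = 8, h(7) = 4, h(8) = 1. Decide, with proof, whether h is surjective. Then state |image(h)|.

No element maps to 5, so h is not surjective.
The image of h is {1, 2, 3, 4, 8}, which has 5 elements.

5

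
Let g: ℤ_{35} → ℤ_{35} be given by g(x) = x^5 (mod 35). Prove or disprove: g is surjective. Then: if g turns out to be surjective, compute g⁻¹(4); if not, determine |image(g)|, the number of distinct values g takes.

9

Computing x^5 mod 35 for each x (by repeated squaring, reducing mod 35 at every step), the values g(0), g(1), …, g(34) are: 0, 1, 32, 33, 9, 10, 6, 7, 8, 4, 5, 16, 17, 13, 14, 15, 11, 12, 23, 24, 20, 21, 22, 18, 19, 30, 31, 27, 28, 29, 25, 26, 2, 3, 34.
Every element of ℤ_{35} appears exactly once in this list, so g is a bijection, and in particular surjective.
Since g is surjective, we read off the preimage of 4 from the same table: g(9) = 4, so g⁻¹(4) = 9.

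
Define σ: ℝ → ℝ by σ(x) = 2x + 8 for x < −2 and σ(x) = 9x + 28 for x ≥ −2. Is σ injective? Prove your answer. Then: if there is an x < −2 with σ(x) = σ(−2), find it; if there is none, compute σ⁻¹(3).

-5/2

Both pieces are strictly increasing (slopes 2 and 9), so each is injective on its own interval.
The left piece maps (−∞, −2) onto (−∞, 4); the right piece maps [−2, ∞) onto [10, ∞).
These images are disjoint, so no value is attained by both pieces. Therefore σ is injective.
Because the two images are disjoint, no x < −2 has σ(x) = σ(−2), so we compute σ⁻¹(3): 3 lies in (−∞, 4), so solve 2x + 8 = 3: x = (3 − 8)/2 = −5/2.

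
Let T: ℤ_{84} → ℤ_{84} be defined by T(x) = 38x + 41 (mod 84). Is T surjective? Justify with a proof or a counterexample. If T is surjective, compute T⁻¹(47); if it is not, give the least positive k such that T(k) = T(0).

Since gcd(38, 84) = 2, we have 38x ≡ 0 (mod 2) for all x, so T(x) ≡ 1 (mod 2).
But 0 ≢ 1 (mod 2), so 0 ∈ ℤ_{84} has no preimage. Therefore T is not surjective.
Since T is not surjective, we find the least positive k with T(k) = T(0): this means 38k ≡ 0 (mod 84), i.e. 84 ∣ 38k. Since gcd(38, 84) = 2, dividing through by 2 this holds exactly when 42 ∣ 19k, and as gcd(19, 42) = 1, exactly when 42 ∣ k.
The smallest positive such k is 42.

42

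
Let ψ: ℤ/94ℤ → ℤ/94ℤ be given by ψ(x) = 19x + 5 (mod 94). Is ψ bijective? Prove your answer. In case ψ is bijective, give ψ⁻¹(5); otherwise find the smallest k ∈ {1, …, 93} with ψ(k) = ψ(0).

0

By definition, ψ is injective if ψ(a) = ψ(b) implies a = b.
If ψ(a) = ψ(b), then 19a ≡ 19b (mod 94). Because gcd(19, 94) = 1, we may cancel 19 to get a ≡ b (mod 94).
We now compute 19⁻¹ mod 94 explicitly. Euclid's algorithm: 94 = 4·19 + 18, 19 = 1·18 + 1; back-substituting gives 1 = 5·19 − 1·94, so 19⁻¹ ≡ 5 (mod 94).
Then y ↦ 5(y − 5) is a two-sided inverse to ψ, so every y ∈ ℤ/94ℤ has a preimage.
So ψ is bijective.
Since ψ is bijective, we compute ψ⁻¹(5): solve 19x + 5 ≡ 5 (mod 94), i.e. 19x ≡ 0 (mod 94).
Multiplying by 19⁻¹ = 5 gives x ≡ 5·0 = 0 ≡ 0 (mod 94).
Check: ψ(0) = 19·0 + 5 = 5 ≡ 5 (mod 94).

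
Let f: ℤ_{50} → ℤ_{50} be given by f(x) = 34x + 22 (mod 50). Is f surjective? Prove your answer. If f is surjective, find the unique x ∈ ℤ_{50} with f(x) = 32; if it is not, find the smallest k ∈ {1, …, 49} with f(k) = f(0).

Since gcd(34, 50) = 2, we have 34x ≡ 0 (mod 2) for all x, so f(x) ≡ 0 (mod 2).
But 1 ≢ 0 (mod 2), so 1 ∈ ℤ_{50} has no preimage. Therefore f is not surjective.
Since f is not surjective, we find the least positive k with f(k) = f(0): this means 34k ≡ 0 (mod 50), i.e. 50 ∣ 34k. Since gcd(34, 50) = 2, dividing through by 2 this holds exactly when 25 ∣ 17k, and as gcd(17, 25) = 1, exactly when 25 ∣ k.
The smallest positive such k is 25.

25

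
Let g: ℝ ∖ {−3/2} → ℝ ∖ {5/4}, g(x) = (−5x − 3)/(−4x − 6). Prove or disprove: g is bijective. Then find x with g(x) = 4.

-21/11

Suppose g(a) = g(b). Cross-multiplying: (−5a − 3)(−4b − 6) = (−5b − 3)(−4a − 6).
Expanding both sides and cancelling the symmetric terms leaves 18·(a − b) = 0. Since 18 ≠ 0, a = b. Thus g is injective.
For any y ≠ 5/4, solving y(−4x − 6) = −5x − 3 for x gives a well-defined x ≠ −3/2. So g is surjective.
Thus g is bijective.
Solving g(x) = 4: cross-multiplying gives −5x − 3 = 4(−4x − 6), which rearranges to 11x = −21, so x = −21/11.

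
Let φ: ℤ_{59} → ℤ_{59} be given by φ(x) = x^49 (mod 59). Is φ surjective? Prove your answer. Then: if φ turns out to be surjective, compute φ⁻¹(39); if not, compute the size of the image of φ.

34

Since 59 is prime, the nonzero elements of ℤ_{59} form a cyclic group of order 58.
As gcd(49, 58) = 1, raising to the 49th power is a bijection on this group: if a^49 ≡ b^49 then (ab^{−1})^49 = 1, and the only element of order dividing gcd(49, 58) = 1 is 1, so a = b.
With φ(0) = 0 this makes φ injective on all of ℤ_{59}, hence bijective (finite equal-size domain and codomain). In particular φ is surjective.
Since φ is surjective, we find the preimage of 39. The inverse of x ↦ x^49 on (ℤ_{59})^× is x ↦ x^45, because 49·45 = 2205 = 38·58 + 1 ≡ 1 (mod 58) and x^{58} = 1 for x ≠ 0 (Fermat). So φ⁻¹(39) = 39^45 mod 59.
Repeated squaring mod 59: 39^1 ≡ 39, 39^2 ≡ 39² = 1521 ≡ 46, 39^4 ≡ 46² = 2116 ≡ 51, 39^8 ≡ 51² = 2601 ≡ 5, 39^16 ≡ 5² = 25, 39^32 ≡ 25² = 625 ≡ 35. Since 45 = 32 + 8 + 4 + 1, 39^45 ≡ 35·5·51·39: 35·5 = 175 ≡ 57, then 57·51 = 2907 ≡ 16, then 16·39 = 624 ≡ 34. So 39^45 ≡ 34 (mod 59).
Hence φ⁻¹(39) = 34.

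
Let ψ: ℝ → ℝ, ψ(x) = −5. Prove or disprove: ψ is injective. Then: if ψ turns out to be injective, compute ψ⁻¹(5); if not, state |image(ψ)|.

1

By definition, injectivity means: for all s, t in the domain, ψ(s) = ψ(t) implies s = t.
ψ(0) = −5 = ψ(1) with 0 ≠ 1, so ψ is not injective.
Since ψ is not injective, we state |image(ψ)|: the image of ψ is {−5}, which has 1 element.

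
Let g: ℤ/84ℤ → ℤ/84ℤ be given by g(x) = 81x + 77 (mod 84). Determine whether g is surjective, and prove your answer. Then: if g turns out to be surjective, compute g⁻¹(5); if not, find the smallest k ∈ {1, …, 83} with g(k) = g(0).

Since gcd(81, 84) = 3, we have 81x ≡ 0 (mod 3) for all x, so g(x) ≡ 2 (mod 3).
But 0 ≢ 2 (mod 3), so 0 ∈ ℤ/84ℤ has no preimage. Therefore g is not surjective.
Since g is not surjective, we find the least positive k with g(k) = g(0): this means 81k ≡ 0 (mod 84), i.e. 84 ∣ 81k. Since gcd(81, 84) = 3, dividing through by 3 this holds exactly when 28 ∣ 27k, and as gcd(27, 28) = 1, exactly when 28 ∣ k.
The smallest positive such k is 28.

28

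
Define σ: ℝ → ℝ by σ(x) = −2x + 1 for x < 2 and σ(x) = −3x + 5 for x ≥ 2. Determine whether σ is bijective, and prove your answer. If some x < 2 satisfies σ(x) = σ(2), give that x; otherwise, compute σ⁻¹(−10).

Both pieces are strictly decreasing (slopes −2 and −3), so each is injective on its own interval.
The left piece maps (−∞, 2) onto (−3, ∞); the right piece maps [2, ∞) onto (−∞, −1].
These images overlap. In particular σ(2) = −1 (right piece), and solving −2x + 1 = −1 on the left piece gives x = 1 < 2.
So σ(1) = σ(2) with 1 ≠ 2, and σ is not injective, hence not bijective. This x = 1 is the requested value below 2.

1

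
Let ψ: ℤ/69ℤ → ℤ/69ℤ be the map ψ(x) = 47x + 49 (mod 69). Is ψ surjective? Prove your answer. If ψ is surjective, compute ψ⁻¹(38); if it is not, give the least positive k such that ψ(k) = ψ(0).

By definition, ψ is surjective if every y in the codomain equals ψ(x) for some x in the domain.
Since gcd(47, 69) = 1, 47 is invertible modulo 69. Euclid's algorithm: 69 = 1·47 + 22, 47 = 2·22 + 3, 22 = 7·3 + 1; back-substituting gives 1 = 47·47 − 32·69, so 47⁻¹ ≡ 47 (mod 69).
For any y ∈ ℤ/69ℤ, x = 47(y − 49) mod 69 satisfies ψ(x) = 47·47(y − 49) + 49 ≡ y (since 47·47 ≡ 1 mod 69). So every y has a preimage.
Thus ψ is surjective.
Since ψ is surjective, we find ψ⁻¹(38): we need 47x ≡ 38 − 49 ≡ 58 (mod 69). Using 47⁻¹ = 47: x ≡ 47·58 = 2726 = 39·69 + 35, so x = 35.
Check: ψ(35) = 47·35 + 49 = 1694 = 24·69 + 38 ≡ 38 (mod 69).

35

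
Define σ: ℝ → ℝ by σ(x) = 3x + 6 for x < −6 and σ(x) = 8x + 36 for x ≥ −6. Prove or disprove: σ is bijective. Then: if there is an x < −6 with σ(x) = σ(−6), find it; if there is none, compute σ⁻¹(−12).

Both pieces are strictly increasing (slopes 3 and 8), so each is injective on its own interval.
The left piece maps (−∞, −6) onto (−∞, −12); the right piece maps [−6, ∞) onto [−12, ∞).
Since −12 = −12, the images partition ℝ: σ is injective and surjective, hence bijective.
Because the two images are disjoint, no x < −6 has σ(x) = σ(−6), so we compute σ⁻¹(−12): −12 lies in [−12, ∞), so solve 8x + 36 = −12: x = (−12 − 36)/8 = −6.

-6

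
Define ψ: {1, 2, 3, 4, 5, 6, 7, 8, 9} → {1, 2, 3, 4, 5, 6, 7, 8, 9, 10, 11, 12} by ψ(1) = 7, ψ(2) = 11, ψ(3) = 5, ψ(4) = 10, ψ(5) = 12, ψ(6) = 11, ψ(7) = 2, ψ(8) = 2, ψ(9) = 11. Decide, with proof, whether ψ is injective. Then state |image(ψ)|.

ψ(2) = 11 = ψ(6) with 2 ≠ 6, so ψ is not injective.
The image of ψ is {2, 5, 7, 10, 11, 12}, which has 6 elements.

6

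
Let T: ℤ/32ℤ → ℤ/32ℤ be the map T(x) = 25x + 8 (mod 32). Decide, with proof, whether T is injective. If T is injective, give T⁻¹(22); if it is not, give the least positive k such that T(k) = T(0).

Recall that T is injective when T(s) = T(t) forces s = t.
Suppose T(s) = T(t) in ℤ/32ℤ. Then 25s + 8 ≡ 25t + 8 (mod 32), therefore 25(s − t) ≡ 0 (mod 32).
Since gcd(25, 32) = 1, 25 is invertible modulo 32, so s − t ≡ 0 (mod 32), i.e. s = t.
So T is injective.
We now compute 25⁻¹ mod 32 explicitly. Euclid's algorithm: 32 = 1·25 + 7, 25 = 3·7 + 4, 7 = 1·4 + 3, 4 = 1·3 + 1; back-substituting gives 1 = 9·25 − 7·32, so 25⁻¹ ≡ 9 (mod 32).
Since T is injective, we find T⁻¹(22): we need 25x ≡ 22 − 8 ≡ 14 (mod 32). Using 25⁻¹ = 9: x ≡ 9·14 = 126 = 3·32 + 30, so x = 30.
Check: T(30) = 25·30 + 8 = 758 = 23·32 + 22 ≡ 22 (mod 32).

30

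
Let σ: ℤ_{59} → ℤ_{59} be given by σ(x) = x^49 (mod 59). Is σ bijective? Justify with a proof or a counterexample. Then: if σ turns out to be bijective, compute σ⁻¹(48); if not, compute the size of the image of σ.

Since 59 is prime, the nonzero elements of ℤ_{59} form a cyclic group of order 58.
As gcd(49, 58) = 1, raising to the 49th power is a bijection on this group: if u^49 ≡ v^49 then (uv^{−1})^49 = 1, and the only element of order dividing gcd(49, 58) = 1 is 1, so u = v.
With σ(0) = 0 this makes σ injective on all of ℤ_{59}, hence bijective (finite equal-size domain and codomain). In particular σ is bijective.
Since σ is bijective, we find the preimage of 48. The inverse of x ↦ x^49 on (ℤ_{59})^× is x ↦ x^45, because 49·45 = 2205 = 38·58 + 1 ≡ 1 (mod 58) and x^{58} = 1 for x ≠ 0 (Fermat). So σ⁻¹(48) = 48^45 mod 59.
Repeated squaring mod 59: 48^1 ≡ 48, 48^2 ≡ 48² = 2304 ≡ 3, 48^4 ≡ 3² = 9, 48^8 ≡ 9² = 81 ≡ 22, 48^16 ≡ 22² = 484 ≡ 12, 48^32 ≡ 12² = 144 ≡ 26. Since 45 = 32 + 8 + 4 + 1, 48^45 ≡ 26·22·9·48: 26·22 = 572 ≡ 41, then 41·9 = 369 ≡ 15, then 15·48 = 720 ≡ 12. So 48^45 ≡ 12 (mod 59).
Hence σ⁻¹(48) = 12.

12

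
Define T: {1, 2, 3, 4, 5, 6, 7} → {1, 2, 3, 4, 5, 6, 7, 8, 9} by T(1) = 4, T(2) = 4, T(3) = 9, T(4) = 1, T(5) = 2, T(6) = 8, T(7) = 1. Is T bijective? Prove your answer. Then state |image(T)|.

T(1) = 4 = T(2) with 1 ≠ 2, so T is not injective, hence not bijective.
The image of T is {1, 2, 4, 8, 9}, which has 5 elements.

5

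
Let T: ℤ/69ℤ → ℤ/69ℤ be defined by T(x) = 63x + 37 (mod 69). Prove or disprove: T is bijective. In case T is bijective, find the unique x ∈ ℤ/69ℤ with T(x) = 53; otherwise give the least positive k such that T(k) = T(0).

23

We have gcd(63, 69) = 3 > 1. Taking a = 0 and b = 23: T(0) = 37 and T(23) = 63·23 + 37 = 1486 ≡ 37 (mod 69).
So T(0) = T(23) while 0 ≠ 23, thus T is not injective, hence not bijective.
Since T is not bijective, we find the least positive k with T(k) = T(0): this means 63k ≡ 0 (mod 69), i.e. 69 ∣ 63k. Since gcd(63, 69) = 3, dividing through by 3 this holds exactly when 23 ∣ 21k, and as gcd(21, 23) = 1, exactly when 23 ∣ k.
The smallest positive such k is 23.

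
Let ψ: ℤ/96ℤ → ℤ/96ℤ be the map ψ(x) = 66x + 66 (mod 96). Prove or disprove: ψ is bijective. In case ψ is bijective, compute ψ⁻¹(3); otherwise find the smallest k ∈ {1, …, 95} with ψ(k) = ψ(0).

We have gcd(66, 96) = 6 > 1. Taking a = 0 and b = 16: ψ(0) = 66 and ψ(16) = 66·16 + 66 = 1122 ≡ 66 (mod 96).
So ψ(0) = ψ(16) while 0 ≠ 16, thus ψ is not injective, hence not bijective.
Since ψ is not bijective, we find the least positive k with ψ(k) = ψ(0): this means 66k ≡ 0 (mod 96), i.e. 96 ∣ 66k. Since gcd(66, 96) = 6, dividing through by 6 this holds exactly when 16 ∣ 11k, and as gcd(11, 16) = 1, exactly when 16 ∣ k.
The smallest positive such k is 16.

16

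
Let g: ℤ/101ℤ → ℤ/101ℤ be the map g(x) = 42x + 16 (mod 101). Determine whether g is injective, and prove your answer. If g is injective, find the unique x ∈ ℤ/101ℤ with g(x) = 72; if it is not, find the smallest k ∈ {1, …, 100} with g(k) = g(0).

Suppose g(x_1) = g(x_2) in ℤ/101ℤ. Then 42x_1 + 16 ≡ 42x_2 + 16 (mod 101), thus 42(x_1 − x_2) ≡ 0 (mod 101).
Since gcd(42, 101) = 1, 42 is invertible modulo 101, therefore x_1 − x_2 ≡ 0 (mod 101), i.e. x_1 = x_2.
Therefore g is injective.
We now compute 42⁻¹ mod 101 explicitly. Euclid's algorithm: 101 = 2·42 + 17, 42 = 2·17 + 8, 17 = 2·8 + 1; back-substituting gives 1 = 89·42 − 37·101, so 42⁻¹ ≡ 89 (mod 101).
Since g is injective, we compute g⁻¹(72): solve 42x + 16 ≡ 72 (mod 101), i.e. 42x ≡ 56 (mod 101).
Multiplying by 42⁻¹ = 89 gives x ≡ 89·56 = 4984 = 49·101 + 35 ≡ 35 (mod 101).
Check: g(35) = 42·35 + 16 = 1486 = 14·101 + 72 ≡ 72 (mod 101).

35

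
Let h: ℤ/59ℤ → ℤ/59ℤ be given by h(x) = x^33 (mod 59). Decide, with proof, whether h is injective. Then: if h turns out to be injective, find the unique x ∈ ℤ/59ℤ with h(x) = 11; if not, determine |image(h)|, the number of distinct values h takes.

Since 59 is prime, the nonzero elements of ℤ/59ℤ form a cyclic group of order 58.
As gcd(33, 58) = 1, raising to the 33rd power is a bijection on this group: if u^33 ≡ v^33 then (uv^{−1})^33 = 1, and the only element of order dividing gcd(33, 58) = 1 is 1, so u = v.
With h(0) = 0 this makes h injective on all of ℤ/59ℤ, hence bijective (finite equal-size domain and codomain). In particular h is injective.
Since h is injective, we find the preimage of 11. The inverse of x ↦ x^33 on (ℤ/59ℤ)^× is x ↦ x^51, because 33·51 = 1683 = 29·58 + 1 ≡ 1 (mod 58) and x^{58} = 1 for x ≠ 0 (Fermat). So h⁻¹(11) = 11^51 mod 59.
Repeated squaring mod 59: 11^1 ≡ 11, 11^2 ≡ 11² = 121 ≡ 3, 11^4 ≡ 3² = 9, 11^8 ≡ 9² = 81 ≡ 22, 11^16 ≡ 22² = 484 ≡ 12, 11^32 ≡ 12² = 144 ≡ 26. Since 51 = 32 + 16 + 2 + 1, 11^51 ≡ 26·12·3·11: 26·12 = 312 ≡ 17, then 17·3 = 51, then 51·11 = 561 ≡ 30. So 11^51 ≡ 30 (mod 59).
Hence h⁻¹(11) = 30.

30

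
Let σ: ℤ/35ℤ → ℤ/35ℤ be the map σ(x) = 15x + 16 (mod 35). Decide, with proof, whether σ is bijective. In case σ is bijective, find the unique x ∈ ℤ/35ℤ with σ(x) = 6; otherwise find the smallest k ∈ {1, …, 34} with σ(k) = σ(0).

7

We have gcd(15, 35) = 5 > 1. Taking x_1 = 0 and x_2 = 7: σ(0) = 16 and σ(7) = 15·7 + 16 = 121 ≡ 16 (mod 35).
So σ(0) = σ(7) while 0 ≠ 7, thus σ is not injective, hence not bijective.
Since σ is not bijective, we find the least positive k with σ(k) = σ(0): this means 15k ≡ 0 (mod 35), i.e. 35 ∣ 15k. Since gcd(15, 35) = 5, dividing through by 5 this holds exactly when 7 ∣ 3k, and as gcd(3, 7) = 1, exactly when 7 ∣ k.
The smallest positive such k is 7.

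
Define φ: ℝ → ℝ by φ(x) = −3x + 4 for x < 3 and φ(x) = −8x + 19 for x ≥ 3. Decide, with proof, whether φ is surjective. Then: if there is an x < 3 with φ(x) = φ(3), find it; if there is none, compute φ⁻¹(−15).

Both pieces are strictly decreasing (slopes −3 and −8), so each is injective on its own interval.
The left piece maps (−∞, 3) onto (−5, ∞); the right piece maps [3, ∞) onto (−∞, −5].
These images together cover ℝ, so φ is surjective.
Because the two images are disjoint, no x < 3 has φ(x) = φ(3), so we compute φ⁻¹(−15): −15 lies in (−∞, −5], so solve −8x + 19 = −15: x = (−15 − 19)/(−8) = 17/4.

17/4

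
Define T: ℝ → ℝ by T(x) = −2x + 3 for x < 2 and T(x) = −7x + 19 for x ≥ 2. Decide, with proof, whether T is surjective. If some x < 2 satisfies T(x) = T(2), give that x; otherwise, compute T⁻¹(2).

-1

Both pieces are strictly decreasing (slopes −2 and −7), so each is injective on its own interval.
The left piece maps (−∞, 2) onto (−1, ∞); the right piece maps [2, ∞) onto (−∞, 5].
The union (−1, ∞) ∪ (−∞, 5] covers ℝ, so T is surjective.
For the follow-up: the images overlap, so an x < 2 with T(x) = T(2) exists. T(2) = 5; solving −2x + 3 = 5 for x < 2 gives x = (5 − 3)/(−2) = −1.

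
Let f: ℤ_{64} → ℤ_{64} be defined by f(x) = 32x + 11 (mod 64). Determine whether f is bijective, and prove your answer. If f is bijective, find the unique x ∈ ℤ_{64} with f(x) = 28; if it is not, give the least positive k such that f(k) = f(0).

We have gcd(32, 64) = 32 > 1. Taking s = 0 and t = 2: f(0) = 11 and f(2) = 32·2 + 11 = 75 ≡ 11 (mod 64).
So f(0) = f(2) while 0 ≠ 2, so f is not injective, hence not bijective.
Since f is not bijective, we find the least positive k with f(k) = f(0): this means 32k ≡ 0 (mod 64), i.e. 64 ∣ 32k. Since gcd(32, 64) = 32, dividing through by 32 this holds exactly when 2 ∣ k.
The smallest positive such k is 2.

2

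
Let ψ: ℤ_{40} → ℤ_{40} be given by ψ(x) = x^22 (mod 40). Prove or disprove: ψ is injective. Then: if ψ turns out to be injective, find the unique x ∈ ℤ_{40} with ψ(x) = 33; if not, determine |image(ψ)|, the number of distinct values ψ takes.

6

ψ(4): Repeated squaring mod 40: 4^1 ≡ 4, 4^2 ≡ 4² = 16, 4^4 ≡ 16² = 256 ≡ 16, 4^8 ≡ 16² = 256 ≡ 16, 4^16 ≡ 16² = 256 ≡ 16. Since 22 = 16 + 4 + 2, 4^22 ≡ 16·16·16: 16·16 = 256 ≡ 16, then 16·16 = 256 ≡ 16. So 4^22 ≡ 16 (mod 40).
ψ(6): Repeated squaring mod 40: 6^1 ≡ 6, 6^2 ≡ 6² = 36, 6^4 ≡ 36² = 1296 ≡ 16, 6^8 ≡ 16² = 256 ≡ 16, 6^16 ≡ 16² = 256 ≡ 16. Since 22 = 16 + 4 + 2, 6^22 ≡ 16·16·36: 16·16 = 256 ≡ 16, then 16·36 = 576 ≡ 16. So 6^22 ≡ 16 (mod 40).
So ψ(4) = ψ(6) = 16 while 4 ≠ 6, thus ψ is not injective.
Since ψ is not injective, we determine |image(ψ)|. Computing x^22 mod 40 for each x (by repeated squaring, reducing mod 40 at every step), the values ψ(0), ψ(1), …, ψ(39) are: 0, 1, 24, 9, 16, 25, 16, 9, 24, 1, 0, 1, 24, 9, 16, 25, 16, 9, 24, 1, 0, 1, 24, 9, 16, 25, 16, 9, 24, 1, 0, 1, 24, 9, 16, 25, 16, 9, 24, 1.
The distinct values are {0, 1, 9, 16, 24, 25}; there are 6 of them.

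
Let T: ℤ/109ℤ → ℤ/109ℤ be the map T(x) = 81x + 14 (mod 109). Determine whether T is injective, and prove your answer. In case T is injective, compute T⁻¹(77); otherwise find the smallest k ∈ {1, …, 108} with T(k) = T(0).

If T(a) = T(b), then 81a ≡ 81b (mod 109). Because gcd(81, 109) = 1, we may cancel 81 to get a ≡ b (mod 109).
Hence T is injective.
We now compute 81⁻¹ mod 109 explicitly. Euclid's algorithm: 109 = 1·81 + 28, 81 = 2·28 + 25, 28 = 1·25 + 3, 25 = 8·3 + 1; back-substituting gives 1 = 35·81 − 26·109, so 81⁻¹ ≡ 35 (mod 109).
Since T is injective, we find T⁻¹(77): we need 81x ≡ 77 − 14 ≡ 63 (mod 109). Using 81⁻¹ = 35: x ≡ 35·63 = 2205 = 20·109 + 25, so x = 25.
Check: T(25) = 81·25 + 14 = 2039 = 18·109 + 77 ≡ 77 (mod 109).

25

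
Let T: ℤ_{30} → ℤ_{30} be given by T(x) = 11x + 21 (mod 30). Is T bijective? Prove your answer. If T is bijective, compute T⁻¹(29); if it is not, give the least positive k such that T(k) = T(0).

28

If T(a) = T(b), then 11a ≡ 11b (mod 30). Because gcd(11, 30) = 1, we may cancel 11 to get a ≡ b (mod 30).
We now compute 11⁻¹ mod 30 explicitly. Euclid's algorithm: 30 = 2·11 + 8, 11 = 1·8 + 3, 8 = 2·3 + 2, 3 = 1·2 + 1; back-substituting gives 1 = 11·11 − 4·30, so 11⁻¹ ≡ 11 (mod 30).
For any y ∈ ℤ_{30}, x = 11(y − 21) mod 30 satisfies T(x) = 11·11(y − 21) + 21 ≡ y (since 11·11 ≡ 1 mod 30). So every y has a preimage.
So T is bijective.
Since T is bijective, we find T⁻¹(29): we need 11x ≡ 29 − 21 ≡ 8 (mod 30). Using 11⁻¹ = 11: x ≡ 11·8 = 88 = 2·30 + 28, so x = 28.
Check: T(28) = 11·28 + 21 = 329 = 10·30 + 29 ≡ 29 (mod 30).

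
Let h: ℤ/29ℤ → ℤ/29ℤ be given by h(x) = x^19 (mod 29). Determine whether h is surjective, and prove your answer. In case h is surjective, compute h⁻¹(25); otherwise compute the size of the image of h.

Since 29 is prime, the nonzero elements of ℤ/29ℤ form a cyclic group of order 28.
As gcd(19, 28) = 1, raising to the 19th power is a bijection on this group: if x_1^19 ≡ x_2^19 then (x_1x_2^{−1})^19 = 1, and the only element of order dividing gcd(19, 28) = 1 is 1, so x_1 = x_2.
With h(0) = 0 this makes h injective on all of ℤ/29ℤ, hence bijective (finite equal-size domain and codomain). In particular h is surjective.
Since h is surjective, we find the preimage of 25. The inverse of x ↦ x^19 on (ℤ/29ℤ)^× is x ↦ x^3, because 19·3 = 57 = 2·28 + 1 ≡ 1 (mod 28) and x^{28} = 1 for x ≠ 0 (Fermat). So h⁻¹(25) = 25^3 mod 29.
Repeated squaring mod 29: 25^1 ≡ 25, 25^2 ≡ 25² = 625 ≡ 16. Since 3 = 2 + 1, 25^3 ≡ 16·25: 16·25 = 400 ≡ 23. So 25^3 ≡ 23 (mod 29).
Hence h⁻¹(25) = 23.

23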